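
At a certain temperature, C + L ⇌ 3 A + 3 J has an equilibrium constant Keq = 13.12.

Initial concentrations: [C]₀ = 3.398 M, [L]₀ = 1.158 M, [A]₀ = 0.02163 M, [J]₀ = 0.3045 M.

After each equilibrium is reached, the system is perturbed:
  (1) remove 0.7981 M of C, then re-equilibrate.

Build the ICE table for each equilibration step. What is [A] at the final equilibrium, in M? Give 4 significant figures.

Q₀ = 7.2611e-08 vs Keq = 13.12 ⇒ Q<K, forward
Step 1:
                    C           L           A           J
  Initial       3.398       1.158     0.02163      0.3045
  Change       -0.515      -0.515       1.545       1.545
  Equil         2.883       0.643       1.567       1.849
  solve Keq expr → x = 0.515; check Q = 13.12
Then remove 0.7981 M of C.
Step 2:
                    C           L           A           J
  Initial       2.085       0.643       1.567       1.849
  Change       0.0252      0.0252    -0.07561    -0.07561
  Equil          2.11      0.6682       1.491       1.774
  solve Keq expr → x = -0.0252; check Q = 13.12

[A]_eq = 1.491 M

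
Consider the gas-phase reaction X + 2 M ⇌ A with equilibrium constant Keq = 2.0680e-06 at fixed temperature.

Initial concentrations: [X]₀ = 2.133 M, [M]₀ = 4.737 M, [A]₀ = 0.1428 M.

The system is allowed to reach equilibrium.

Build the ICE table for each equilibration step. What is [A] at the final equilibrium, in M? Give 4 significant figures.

Q₀ = 0.002984 vs Keq = 2.0680e-06 ⇒ Q>K, reverse
Step 1:
                  X         M         A
  init        2.133     4.737    0.1428
  Δ          0.1427    0.2854   -0.1427
  eq          2.276     5.022 1.1871e-04
  solve Keq expr → x = -0.1427; check Q = 2.0680e-06

[A]_eq = 1.1871e-04 M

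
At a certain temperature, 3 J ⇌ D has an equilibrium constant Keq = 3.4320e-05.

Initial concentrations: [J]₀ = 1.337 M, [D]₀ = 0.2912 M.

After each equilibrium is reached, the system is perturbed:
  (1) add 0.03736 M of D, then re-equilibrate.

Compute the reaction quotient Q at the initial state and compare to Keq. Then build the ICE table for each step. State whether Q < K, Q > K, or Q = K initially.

Q₀ = 0.1218; Q > K (proceeds reverse)

Q₀ = 0.1218 vs Keq = 3.4320e-05 ⇒ Q>K, reverse
Step 1:
                    J           D
  init          1.337      0.2912
  Δ            0.8725     -0.2908
  eq            2.209  3.7019e-04
  solve Keq expr → x = -0.2908; check Q = 3.4320e-05
Then add 0.03736 M of D.
Step 2:
                    J           D
  init          2.209     0.03773
  Δ            0.1119     -0.0373
  eq            2.321  4.2933e-04
  solve Keq expr → x = -0.0373; check Q = 3.4320e-05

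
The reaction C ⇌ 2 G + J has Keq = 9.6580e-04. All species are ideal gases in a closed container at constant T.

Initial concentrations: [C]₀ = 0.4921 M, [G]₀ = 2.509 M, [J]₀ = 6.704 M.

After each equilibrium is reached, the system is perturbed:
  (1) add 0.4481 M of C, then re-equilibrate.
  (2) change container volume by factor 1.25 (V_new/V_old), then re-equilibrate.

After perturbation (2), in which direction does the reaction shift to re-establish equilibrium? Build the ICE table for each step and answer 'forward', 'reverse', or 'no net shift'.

Direction: forward

Q₀ = 85.76 vs Keq = 9.6580e-04 ⇒ Q>K, reverse
Step 1:
                  C         G         J
  I          0.4921     2.509     6.704
  C           1.246    -2.491    -1.246
  E           1.738   0.01754     5.458
  solve Keq expr → x = -1.246; check Q = 9.6580e-04
Then add 0.4481 M of C.
Step 2:
                  C         G         J
  I           2.186   0.01754     5.458
  C       -0.001062  0.002125  0.001062
  E           2.185   0.01966     5.459
  solve Keq expr → x = 0.001062; check Q = 9.6580e-04
Then change container volume by factor 1.25 (V_new/V_old).
Step 3:
                  C         G         J
  I           1.748   0.01573     4.367
  C       -0.001958  0.003917  0.001958
  E           1.746   0.01964     4.369
  solve Keq expr → x = 0.001958; check Q = 9.6580e-04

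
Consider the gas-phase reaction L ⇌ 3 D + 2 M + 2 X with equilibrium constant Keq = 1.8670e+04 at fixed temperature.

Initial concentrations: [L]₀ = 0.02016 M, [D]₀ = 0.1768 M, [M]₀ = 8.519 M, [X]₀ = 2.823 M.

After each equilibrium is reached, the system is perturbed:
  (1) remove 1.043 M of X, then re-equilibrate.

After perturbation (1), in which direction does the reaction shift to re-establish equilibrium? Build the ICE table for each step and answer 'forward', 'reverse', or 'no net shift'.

Q₀ = 158.5 vs Keq = 1.8670e+04 ⇒ Q<K, forward
Step 1:
                  L         D         M         X
  I         0.02016    0.1768     8.519     2.823
  C        -0.01974   0.05921   0.03947   0.03947
  E       4.2261e-04     0.236     8.558     2.862
  solve Keq expr → x = 0.01974; check Q = 1.8670e+04
Then remove 1.043 M of X.
Step 2:
                  L         D         M         X
  I       4.2261e-04     0.236     8.558     1.819
  C       -2.5011e-04 7.5034e-04 5.0023e-04 5.0023e-04
  E       1.7249e-04    0.2368     8.559      1.82
  solve Keq expr → x = 2.5011e-04; check Q = 1.8670e+04

Direction: forward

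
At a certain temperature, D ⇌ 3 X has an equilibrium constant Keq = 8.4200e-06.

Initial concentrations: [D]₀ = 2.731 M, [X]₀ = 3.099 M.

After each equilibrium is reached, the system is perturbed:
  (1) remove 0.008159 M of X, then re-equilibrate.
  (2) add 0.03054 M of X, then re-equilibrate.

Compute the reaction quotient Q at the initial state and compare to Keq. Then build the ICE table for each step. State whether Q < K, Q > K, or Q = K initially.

Q₀ = 10.9 vs Keq = 8.4200e-06 ⇒ Q>K, reverse
Step 1:
                   D          X
  I            2.731      3.099
  C            1.022     -3.067
  E            3.753    0.03162
  solve Keq expr → x = -1.022; check Q = 8.4200e-06
Then remove 0.008159 M of X.
Step 2:
                   D          X
  I            3.753    0.02346
  C        -0.002717   0.008151
  E            3.751    0.03161
  solve Keq expr → x = 0.002717; check Q = 8.4200e-06
Then add 0.03054 M of X.
Step 3:
                   D          X
  I            3.751    0.06215
  C          0.01017   -0.03051
  E            3.761    0.03164
  solve Keq expr → x = -0.01017; check Q = 8.4200e-06

Q₀ = 10.9; Q > K (proceeds reverse)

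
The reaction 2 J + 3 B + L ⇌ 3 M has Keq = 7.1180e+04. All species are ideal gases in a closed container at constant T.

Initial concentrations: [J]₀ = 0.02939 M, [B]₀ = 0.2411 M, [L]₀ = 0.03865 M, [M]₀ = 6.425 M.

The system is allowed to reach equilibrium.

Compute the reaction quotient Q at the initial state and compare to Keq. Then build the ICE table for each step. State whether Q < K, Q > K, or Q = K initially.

Q₀ = 5.6686e+08; Q > K (proceeds reverse)

Q₀ = 5.6686e+08 vs Keq = 7.1180e+04 ⇒ Q>K, reverse
Step 1:
                   J          B          L          M
  I          0.02939     0.2411    0.03865      6.425
  C           0.2522     0.3783     0.1261    -0.3783
  E           0.2816     0.6194     0.1648      6.047
  solve Keq expr → x = -0.1261; check Q = 7.1180e+04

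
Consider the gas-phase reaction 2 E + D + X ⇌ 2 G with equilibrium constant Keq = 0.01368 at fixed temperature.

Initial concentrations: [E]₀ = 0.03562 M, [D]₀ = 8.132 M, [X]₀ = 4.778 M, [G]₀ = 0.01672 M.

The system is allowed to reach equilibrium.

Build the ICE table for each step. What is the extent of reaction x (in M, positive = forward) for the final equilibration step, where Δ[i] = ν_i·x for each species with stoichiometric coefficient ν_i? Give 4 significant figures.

x = 0.002672 M

Q₀ = 0.005671 vs Keq = 0.01368 ⇒ Q<K, forward
Step 1:
                    E           D           X           G
  init        0.03562       8.132       4.778     0.01672
  Δ         -0.005344   -0.002672   -0.002672    0.005344
  eq          0.03028       8.129       4.775     0.02206
  solve Keq expr → x = 0.002672; check Q = 0.01368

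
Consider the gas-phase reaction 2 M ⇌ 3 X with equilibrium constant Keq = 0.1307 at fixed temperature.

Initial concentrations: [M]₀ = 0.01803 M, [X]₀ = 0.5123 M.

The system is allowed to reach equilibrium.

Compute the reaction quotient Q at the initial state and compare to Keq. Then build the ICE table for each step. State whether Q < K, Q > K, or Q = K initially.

Q₀ = 413.6; Q > K (proceeds reverse)

Q₀ = 413.6 vs Keq = 0.1307 ⇒ Q>K, reverse
Step 1:
                   M          X
  Initial    0.01803     0.5123
  Change      0.2138    -0.3208
  Equil       0.2319     0.1915
  solve Keq expr → x = -0.1069; check Q = 0.1307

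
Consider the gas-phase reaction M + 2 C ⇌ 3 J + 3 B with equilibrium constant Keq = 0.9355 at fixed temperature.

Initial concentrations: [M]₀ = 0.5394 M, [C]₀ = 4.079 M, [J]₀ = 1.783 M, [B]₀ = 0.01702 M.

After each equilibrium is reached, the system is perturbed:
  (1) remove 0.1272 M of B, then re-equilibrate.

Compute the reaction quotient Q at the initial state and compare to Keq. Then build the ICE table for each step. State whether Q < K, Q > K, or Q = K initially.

Q₀ = 3.1140e-06; Q < K (proceeds forward)

Q₀ = 3.1140e-06 vs Keq = 0.9355 ⇒ Q<K, forward
Step 1:
                  M         C         J         B
  I          0.5394     4.079     1.783   0.01702
  C         -0.2137   -0.4275    0.6412    0.6412
  E          0.3257     3.652     2.424    0.6582
  solve Keq expr → x = 0.2137; check Q = 0.9355
Then remove 0.1272 M of B.
Step 2:
                  M         C         J         B
  I          0.3257     3.652     2.424     0.531
  C        -0.02715   -0.0543   0.08145   0.08145
  E          0.2985     3.597     2.506    0.6124
  solve Keq expr → x = 0.02715; check Q = 0.9355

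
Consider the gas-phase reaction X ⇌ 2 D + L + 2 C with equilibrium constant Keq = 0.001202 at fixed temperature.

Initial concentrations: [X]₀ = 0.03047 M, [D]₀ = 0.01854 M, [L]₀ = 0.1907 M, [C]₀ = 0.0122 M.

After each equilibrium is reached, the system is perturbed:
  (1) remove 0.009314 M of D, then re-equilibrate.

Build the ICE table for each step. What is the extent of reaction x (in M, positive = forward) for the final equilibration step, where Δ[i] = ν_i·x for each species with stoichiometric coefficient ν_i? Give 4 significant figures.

x = 6.8442e-04 M

Q₀ = 3.2020e-07 vs Keq = 0.001202 ⇒ Q<K, forward
Step 1:
                  X         D         L         C
  Initial   0.03047   0.01854    0.1907    0.0122
  Change   -0.02653   0.05305   0.02653   0.05305
  Equil    0.003944   0.07159    0.2172   0.06525
  solve Keq expr → x = 0.02653; check Q = 0.001202
Then remove 0.009314 M of D.
Step 2:
                  X         D         L         C
  Initial  0.003944   0.06228    0.2172   0.06525
  Change  -6.8442e-04  0.001369 6.8442e-04  0.001369
  Equil     0.00326   0.06365    0.2179   0.06662
  solve Keq expr → x = 6.8442e-04; check Q = 0.001202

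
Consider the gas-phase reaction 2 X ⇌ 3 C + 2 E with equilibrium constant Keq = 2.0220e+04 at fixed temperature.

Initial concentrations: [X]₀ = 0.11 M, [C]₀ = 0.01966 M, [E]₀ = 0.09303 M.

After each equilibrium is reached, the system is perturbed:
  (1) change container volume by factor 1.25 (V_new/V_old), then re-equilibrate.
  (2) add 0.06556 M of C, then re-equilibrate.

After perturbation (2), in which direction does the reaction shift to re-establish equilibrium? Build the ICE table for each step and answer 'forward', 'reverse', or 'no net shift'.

Q₀ = 5.4351e-06 vs Keq = 2.0220e+04 ⇒ Q<K, forward
Step 1:
                   X          C          E
  I             0.11    0.01966    0.09303
  C          -0.1099     0.1648     0.1099
  E       1.1308e-04     0.1845     0.2029
  solve Keq expr → x = 0.05494; check Q = 2.0220e+04
Then change container volume by factor 1.25 (V_new/V_old).
Step 2:
                   X          C          E
  I       9.0465e-05     0.1476     0.1623
  C       -2.5698e-05 3.8547e-05 2.5698e-05
  E       6.4767e-05     0.1476     0.1624
  solve Keq expr → x = 1.2849e-05; check Q = 2.0220e+04
Then add 0.06556 M of C.
Step 3:
                   X          C          E
  I       6.4767e-05     0.2132     0.1624
  C       4.7537e-05 -7.1305e-05 -4.7537e-05
  E       1.1230e-04     0.2131     0.1623
  solve Keq expr → x = -2.3768e-05; check Q = 2.0220e+04

Direction: reverse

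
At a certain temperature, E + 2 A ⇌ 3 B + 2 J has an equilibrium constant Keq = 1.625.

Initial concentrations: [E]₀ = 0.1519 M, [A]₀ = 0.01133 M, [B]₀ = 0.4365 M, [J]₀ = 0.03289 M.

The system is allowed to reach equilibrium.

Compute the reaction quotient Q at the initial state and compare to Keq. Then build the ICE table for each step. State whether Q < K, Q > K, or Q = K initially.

Q₀ = 4.614 vs Keq = 1.625 ⇒ Q>K, reverse
Step 1:
                  E         A         B         J
  I          0.1519   0.01133    0.4365   0.03289
  C        0.002295   0.00459 -0.006885  -0.00459
  E          0.1542   0.01592    0.4296    0.0283
  solve Keq expr → x = -0.002295; check Q = 1.625

Q₀ = 4.614; Q > K (proceeds reverse)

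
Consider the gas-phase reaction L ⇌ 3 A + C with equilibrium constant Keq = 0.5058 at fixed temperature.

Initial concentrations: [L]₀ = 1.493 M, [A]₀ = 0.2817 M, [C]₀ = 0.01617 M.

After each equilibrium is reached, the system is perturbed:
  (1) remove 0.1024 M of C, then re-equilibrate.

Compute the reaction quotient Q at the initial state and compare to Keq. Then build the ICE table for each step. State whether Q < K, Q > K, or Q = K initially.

Q₀ = 2.4211e-04 vs Keq = 0.5058 ⇒ Q<K, forward
Step 1:
                    L           A           C
  I             1.493      0.2817     0.01617
  C           -0.3127      0.9381      0.3127
  E              1.18        1.22      0.3289
  solve Keq expr → x = 0.3127; check Q = 0.5058
Then remove 0.1024 M of C.
Step 2:
                    L           A           C
  I              1.18        1.22      0.2265
  C           -0.0308     0.09241      0.0308
  E             1.149       1.312      0.2573
  solve Keq expr → x = 0.0308; check Q = 0.5058

Q₀ = 2.4211e-04; Q < K (proceeds forward)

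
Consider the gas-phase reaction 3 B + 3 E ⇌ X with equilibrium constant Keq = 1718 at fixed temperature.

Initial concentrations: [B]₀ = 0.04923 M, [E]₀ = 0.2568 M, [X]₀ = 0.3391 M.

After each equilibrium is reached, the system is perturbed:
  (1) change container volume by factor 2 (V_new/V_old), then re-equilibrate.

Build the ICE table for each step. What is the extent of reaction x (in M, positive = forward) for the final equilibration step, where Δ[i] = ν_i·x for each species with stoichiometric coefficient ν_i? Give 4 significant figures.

x = -0.02714 M

Q₀ = 1.6782e+05 vs Keq = 1718 ⇒ Q>K, reverse
Step 1:
                  B         E         X
  I         0.04923    0.2568    0.3391
  C          0.1056    0.1056  -0.03522
  E          0.1549    0.3624    0.3039
  solve Keq expr → x = -0.03522; check Q = 1718
Then change container volume by factor 2 (V_new/V_old).
Step 2:
                  B         E         X
  I         0.07744    0.1812    0.1519
  C         0.08143   0.08143  -0.02714
  E          0.1589    0.2626    0.1248
  solve Keq expr → x = -0.02714; check Q = 1718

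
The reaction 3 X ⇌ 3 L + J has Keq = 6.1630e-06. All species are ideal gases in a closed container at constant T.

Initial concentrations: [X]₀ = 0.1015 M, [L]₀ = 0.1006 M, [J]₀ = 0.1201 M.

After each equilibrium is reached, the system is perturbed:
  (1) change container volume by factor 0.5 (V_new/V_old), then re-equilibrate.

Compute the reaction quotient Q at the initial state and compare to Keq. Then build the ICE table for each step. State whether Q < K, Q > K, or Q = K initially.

Q₀ = 0.1169 vs Keq = 6.1630e-06 ⇒ Q>K, reverse
Step 1:
                   X          L          J
  init        0.1015     0.1006     0.1201
  Δ          0.09263   -0.09263   -0.03088
  eq          0.1941   0.007965    0.08922
  solve Keq expr → x = -0.03088; check Q = 6.1630e-06
Then change container volume by factor 0.5 (V_new/V_old).
Step 2:
                   X          L          J
  init        0.3883    0.01593     0.1784
  Δ         0.003159  -0.003159  -0.001053
  eq          0.3914    0.01277     0.1774
  solve Keq expr → x = -0.001053; check Q = 6.1630e-06

Q₀ = 0.1169; Q > K (proceeds reverse)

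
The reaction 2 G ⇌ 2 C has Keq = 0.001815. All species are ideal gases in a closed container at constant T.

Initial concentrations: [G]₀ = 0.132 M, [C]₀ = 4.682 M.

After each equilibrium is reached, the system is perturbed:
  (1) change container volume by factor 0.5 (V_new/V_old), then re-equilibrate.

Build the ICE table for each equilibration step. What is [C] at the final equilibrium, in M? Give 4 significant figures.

[C]_eq = 0.3934 M

Q₀ = 1258 vs Keq = 0.001815 ⇒ Q>K, reverse
Step 1:
                  G         C
  init        0.132     4.682
  Δ           4.485    -4.485
  eq          4.617    0.1967
  solve Keq expr → x = -2.243; check Q = 0.001815
Then change container volume by factor 0.5 (V_new/V_old).
Step 2:
                  G         C
  init        9.235    0.3934
  Δ               0         0
  eq          9.235    0.3934
  solve Keq expr → x = 0; check Q = 0.001815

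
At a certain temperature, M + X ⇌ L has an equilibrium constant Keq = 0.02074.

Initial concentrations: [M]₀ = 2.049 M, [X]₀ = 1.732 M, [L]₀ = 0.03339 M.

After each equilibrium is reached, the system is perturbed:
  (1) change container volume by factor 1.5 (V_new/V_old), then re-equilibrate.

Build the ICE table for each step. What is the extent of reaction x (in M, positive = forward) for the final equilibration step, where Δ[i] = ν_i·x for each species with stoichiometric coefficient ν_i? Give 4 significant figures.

x = -0.01494 M

Q₀ = 0.009409 vs Keq = 0.02074 ⇒ Q<K, forward
Step 1:
                   M          X          L
  I            2.049      1.732    0.03339
  C         -0.03732   -0.03732    0.03732
  E            2.012      1.695    0.07071
  solve Keq expr → x = 0.03732; check Q = 0.02074
Then change container volume by factor 1.5 (V_new/V_old).
Step 2:
                   M          X          L
  I            1.341       1.13    0.04714
  C          0.01494    0.01494   -0.01494
  E            1.356      1.145     0.0322
  solve Keq expr → x = -0.01494; check Q = 0.02074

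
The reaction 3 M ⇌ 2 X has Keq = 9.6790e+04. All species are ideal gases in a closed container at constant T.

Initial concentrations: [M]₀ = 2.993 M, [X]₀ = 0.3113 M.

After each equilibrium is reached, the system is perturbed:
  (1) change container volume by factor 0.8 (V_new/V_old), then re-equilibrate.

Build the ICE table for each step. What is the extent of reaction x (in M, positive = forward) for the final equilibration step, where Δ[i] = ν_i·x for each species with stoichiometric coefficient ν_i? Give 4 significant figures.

Q₀ = 0.003614 vs Keq = 9.6790e+04 ⇒ Q<K, forward
Step 1:
                    M           X
  init          2.993      0.3113
  Δ            -2.955        1.97
  eq          0.03775       2.281
  solve Keq expr → x = 0.9851; check Q = 9.6790e+04
Then change container volume by factor 0.8 (V_new/V_old).
Step 2:
                    M           X
  init        0.04718       2.852
  Δ         -0.003359    0.002239
  eq          0.04382       2.854
  solve Keq expr → x = 0.00112; check Q = 9.6790e+04

x = 0.00112 M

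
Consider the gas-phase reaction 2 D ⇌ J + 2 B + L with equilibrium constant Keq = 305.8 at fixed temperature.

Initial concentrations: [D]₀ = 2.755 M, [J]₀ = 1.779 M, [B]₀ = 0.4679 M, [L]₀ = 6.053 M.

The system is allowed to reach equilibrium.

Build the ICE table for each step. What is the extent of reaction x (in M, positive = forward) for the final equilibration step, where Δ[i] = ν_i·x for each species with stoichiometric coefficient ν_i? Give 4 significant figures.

x = 1.049 M

Q₀ = 0.3106 vs Keq = 305.8 ⇒ Q<K, forward
Step 1:
                   D          J          B          L
  I            2.755      1.779     0.4679      6.053
  C           -2.098      1.049      2.098      1.049
  E           0.6574      2.828      2.565      7.102
  solve Keq expr → x = 1.049; check Q = 305.8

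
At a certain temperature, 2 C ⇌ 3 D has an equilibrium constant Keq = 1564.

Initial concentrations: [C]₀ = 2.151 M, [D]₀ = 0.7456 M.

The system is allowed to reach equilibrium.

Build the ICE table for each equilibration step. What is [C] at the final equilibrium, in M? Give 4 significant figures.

Q₀ = 0.08959 vs Keq = 1564 ⇒ Q<K, forward
Step 1:
                   C          D
  init         2.151     0.7456
  Δ           -1.971      2.956
  eq          0.1801      3.702
  solve Keq expr → x = 0.9854; check Q = 1564

[C]_eq = 0.1801 M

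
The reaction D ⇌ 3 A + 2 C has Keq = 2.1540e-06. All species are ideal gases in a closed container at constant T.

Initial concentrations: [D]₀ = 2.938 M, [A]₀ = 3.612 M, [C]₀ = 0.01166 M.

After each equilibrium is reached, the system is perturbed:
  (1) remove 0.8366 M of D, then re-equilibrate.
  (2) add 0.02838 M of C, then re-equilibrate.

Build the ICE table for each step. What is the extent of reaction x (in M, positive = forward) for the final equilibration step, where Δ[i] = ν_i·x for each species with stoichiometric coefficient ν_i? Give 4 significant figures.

x = -0.01419 M

Q₀ = 0.002181 vs Keq = 2.1540e-06 ⇒ Q>K, reverse
Step 1:
                  D         A         C
  init        2.938     3.612   0.01166
  Δ        0.005645  -0.01694  -0.01129
  eq          2.944     3.595 3.6941e-04
  solve Keq expr → x = -0.005645; check Q = 2.1540e-06
Then remove 0.8366 M of D.
Step 2:
                  D         A         C
  init        2.107     3.595 3.6941e-04
  Δ       2.8429e-05 -8.5288e-05 -5.6858e-05
  eq          2.107     3.595 3.1255e-04
  solve Keq expr → x = -2.8429e-05; check Q = 2.1540e-06
Then add 0.02838 M of C.
Step 3:
                  D         A         C
  init        2.107     3.595   0.02869
  Δ         0.01419  -0.04256  -0.02837
  eq          2.121     3.552 3.1925e-04
  solve Keq expr → x = -0.01419; check Q = 2.1540e-06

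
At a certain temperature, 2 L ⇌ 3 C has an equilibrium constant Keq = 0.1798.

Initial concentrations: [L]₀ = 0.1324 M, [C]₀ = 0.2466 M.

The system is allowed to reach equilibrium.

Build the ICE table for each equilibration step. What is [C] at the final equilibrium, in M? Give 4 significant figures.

[C]_eq = 0.1785 M

Q₀ = 0.8555 vs Keq = 0.1798 ⇒ Q>K, reverse
Step 1:
                    L           C
  init         0.1324      0.2466
  Δ           0.04542    -0.06812
  eq           0.1778      0.1785
  solve Keq expr → x = -0.02271; check Q = 0.1798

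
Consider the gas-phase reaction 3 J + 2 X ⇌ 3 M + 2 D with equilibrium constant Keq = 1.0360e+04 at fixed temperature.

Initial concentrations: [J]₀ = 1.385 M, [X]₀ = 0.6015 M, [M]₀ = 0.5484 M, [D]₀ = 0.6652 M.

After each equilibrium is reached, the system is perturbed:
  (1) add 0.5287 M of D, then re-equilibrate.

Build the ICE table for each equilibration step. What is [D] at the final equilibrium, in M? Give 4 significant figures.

Q₀ = 0.07592 vs Keq = 1.0360e+04 ⇒ Q<K, forward
Step 1:
                   J          X          M          D
  I            1.385     0.6015     0.5484     0.6652
  C          -0.8315    -0.5543     0.8315     0.5543
  E           0.5535    0.04716       1.38       1.22
  solve Keq expr → x = 0.2772; check Q = 1.0360e+04
Then add 0.5287 M of D.
Step 2:
                   J          X          M          D
  I           0.5535    0.04716       1.38      1.748
  C          0.02189    0.01459   -0.02189   -0.01459
  E           0.5754    0.06176      1.358      1.734
  solve Keq expr → x = -0.007297; check Q = 1.0360e+04

[D]_eq = 1.734 M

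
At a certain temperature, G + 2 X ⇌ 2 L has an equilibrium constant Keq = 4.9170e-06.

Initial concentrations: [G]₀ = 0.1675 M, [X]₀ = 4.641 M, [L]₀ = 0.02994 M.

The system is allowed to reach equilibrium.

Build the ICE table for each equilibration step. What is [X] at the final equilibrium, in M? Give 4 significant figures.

Q₀ = 2.4847e-04 vs Keq = 4.9170e-06 ⇒ Q>K, reverse
Step 1:
                   G          X          L
  I           0.1675      4.641    0.02994
  C          0.01277    0.02555   -0.02555
  E           0.1803      4.667   0.004394
  solve Keq expr → x = -0.01277; check Q = 4.9170e-06

[X]_eq = 4.667 M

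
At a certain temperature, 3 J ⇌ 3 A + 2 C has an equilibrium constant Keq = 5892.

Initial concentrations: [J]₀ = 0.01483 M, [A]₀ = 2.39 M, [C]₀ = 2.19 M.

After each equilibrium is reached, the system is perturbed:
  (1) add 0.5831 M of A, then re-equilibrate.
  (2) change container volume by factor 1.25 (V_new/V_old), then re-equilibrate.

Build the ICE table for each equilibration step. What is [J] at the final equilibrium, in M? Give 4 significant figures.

[J]_eq = 0.1713 M

Q₀ = 2.0075e+07 vs Keq = 5892 ⇒ Q>K, reverse
Step 1:
                  J         A         C
  init      0.01483      2.39      2.19
  Δ          0.1835   -0.1835   -0.1223
  eq         0.1983     2.207     2.068
  solve Keq expr → x = -0.06115; check Q = 5892
Then add 0.5831 M of A.
Step 2:
                  J         A         C
  init       0.1983      2.79     2.068
  Δ         0.04584  -0.04584  -0.03056
  eq         0.2441     2.744     2.037
  solve Keq expr → x = -0.01528; check Q = 5892
Then change container volume by factor 1.25 (V_new/V_old).
Step 3:
                  J         A         C
  init       0.1953     2.195      1.63
  Δ        -0.02404   0.02404   0.01603
  eq         0.1713     2.219     1.646
  solve Keq expr → x = 0.008013; check Q = 5892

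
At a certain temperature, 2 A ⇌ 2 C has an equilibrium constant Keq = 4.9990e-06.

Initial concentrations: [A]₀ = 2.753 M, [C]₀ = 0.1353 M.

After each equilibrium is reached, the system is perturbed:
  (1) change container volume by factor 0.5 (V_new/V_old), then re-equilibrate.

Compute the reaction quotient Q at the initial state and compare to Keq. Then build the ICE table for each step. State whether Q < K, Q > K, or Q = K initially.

Q₀ = 0.002415; Q > K (proceeds reverse)

Q₀ = 0.002415 vs Keq = 4.9990e-06 ⇒ Q>K, reverse
Step 1:
                   A          C
  I            2.753     0.1353
  C           0.1289    -0.1289
  E            2.882   0.006443
  solve Keq expr → x = -0.06443; check Q = 4.9990e-06
Then change container volume by factor 0.5 (V_new/V_old).
Step 2:
                   A          C
  I            5.764    0.01289
  C                0          0
  E            5.764    0.01289
  solve Keq expr → x = 0; check Q = 4.9990e-06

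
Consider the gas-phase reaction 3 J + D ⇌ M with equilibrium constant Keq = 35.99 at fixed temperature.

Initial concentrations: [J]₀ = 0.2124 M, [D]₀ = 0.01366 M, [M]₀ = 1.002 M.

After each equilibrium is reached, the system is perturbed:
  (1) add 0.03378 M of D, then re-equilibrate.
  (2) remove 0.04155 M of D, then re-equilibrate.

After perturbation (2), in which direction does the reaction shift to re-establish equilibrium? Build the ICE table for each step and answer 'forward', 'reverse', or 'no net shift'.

Q₀ = 7655 vs Keq = 35.99 ⇒ Q>K, reverse
Step 1:
                   J          D          M
  init        0.2124    0.01366      1.002
  Δ           0.3572     0.1191    -0.1191
  eq          0.5696     0.1327     0.8829
  solve Keq expr → x = -0.1191; check Q = 35.99
Then add 0.03378 M of D.
Step 2:
                   J          D          M
  init        0.5696     0.1665     0.8829
  Δ         -0.02891  -0.009637   0.009637
  eq          0.5407     0.1569     0.8926
  solve Keq expr → x = 0.009637; check Q = 35.99
Then remove 0.04155 M of D.
Step 3:
                   J          D          M
  init        0.5407     0.1153     0.8926
  Δ          0.03622    0.01207   -0.01207
  eq          0.5769     0.1274     0.8805
  solve Keq expr → x = -0.01207; check Q = 35.99

Direction: reverse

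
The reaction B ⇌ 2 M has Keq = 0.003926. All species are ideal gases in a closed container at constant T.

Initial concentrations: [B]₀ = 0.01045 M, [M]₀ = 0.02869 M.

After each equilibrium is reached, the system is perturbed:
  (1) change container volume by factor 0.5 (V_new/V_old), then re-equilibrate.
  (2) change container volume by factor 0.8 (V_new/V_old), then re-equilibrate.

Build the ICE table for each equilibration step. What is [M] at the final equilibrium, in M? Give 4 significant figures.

[M]_eq = 0.01465 M

Q₀ = 0.07877 vs Keq = 0.003926 ⇒ Q>K, reverse
Step 1:
                  B         M
  I         0.01045   0.02869
  C        0.009878  -0.01976
  E         0.02033  0.008934
  solve Keq expr → x = -0.009878; check Q = 0.003926
Then change container volume by factor 0.5 (V_new/V_old).
Step 2:
                  B         M
  I         0.04066   0.01787
  C        0.002431 -0.004861
  E         0.04309   0.01301
  solve Keq expr → x = -0.002431; check Q = 0.003926
Then change container volume by factor 0.8 (V_new/V_old).
Step 3:
                  B         M
  I         0.05386   0.01626
  C       8.0411e-04 -0.001608
  E         0.05466   0.01465
  solve Keq expr → x = -8.0411e-04; check Q = 0.003926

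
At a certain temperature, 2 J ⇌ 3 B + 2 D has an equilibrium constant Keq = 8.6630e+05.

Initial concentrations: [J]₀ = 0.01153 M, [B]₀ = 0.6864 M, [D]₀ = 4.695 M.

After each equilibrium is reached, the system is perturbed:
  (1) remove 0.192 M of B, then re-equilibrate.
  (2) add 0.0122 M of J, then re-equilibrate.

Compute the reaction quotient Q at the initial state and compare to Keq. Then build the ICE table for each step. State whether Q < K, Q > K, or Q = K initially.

Q₀ = 5.3622e+04; Q < K (proceeds forward)

Q₀ = 5.3622e+04 vs Keq = 8.6630e+05 ⇒ Q<K, forward
Step 1:
                    J           B           D
  Initial     0.01153      0.6864       4.695
  Change    -0.008575     0.01286    0.008575
  Equil      0.002955      0.6993       4.704
  solve Keq expr → x = 0.004288; check Q = 8.6630e+05
Then remove 0.192 M of B.
Step 2:
                    J           B           D
  Initial    0.002955      0.5073       4.704
  Change     -0.00112     0.00168     0.00112
  Equil      0.001835      0.5089       4.705
  solve Keq expr → x = 5.5985e-04; check Q = 8.6630e+05
Then add 0.0122 M of J.
Step 3:
                    J           B           D
  Initial     0.01404      0.5089       4.705
  Change      -0.0121     0.01814      0.0121
  Equil      0.001939      0.5271       4.717
  solve Keq expr → x = 0.006048; check Q = 8.6630e+05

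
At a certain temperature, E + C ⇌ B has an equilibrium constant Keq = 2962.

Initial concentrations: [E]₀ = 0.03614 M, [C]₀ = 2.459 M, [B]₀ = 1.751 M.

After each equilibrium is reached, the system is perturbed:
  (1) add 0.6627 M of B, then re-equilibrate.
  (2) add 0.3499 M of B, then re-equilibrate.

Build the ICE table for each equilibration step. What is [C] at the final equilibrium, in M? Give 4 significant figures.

[C]_eq = 2.423 M

Q₀ = 19.7 vs Keq = 2962 ⇒ Q<K, forward
Step 1:
                    E           C           B
  Initial     0.03614       2.459       1.751
  Change     -0.03589    -0.03589     0.03589
  Equil    2.4897e-04       2.423       1.787
  solve Keq expr → x = 0.03589; check Q = 2962
Then add 0.6627 M of B.
Step 2:
                    E           C           B
  Initial  2.4897e-04       2.423        2.45
  Change   9.2308e-05  9.2308e-05 -9.2308e-05
  Equil    3.4127e-04       2.423       2.449
  solve Keq expr → x = -9.2308e-05; check Q = 2962
Then add 0.3499 M of B.
Step 3:
                    E           C           B
  Initial  3.4127e-04       2.423       2.799
  Change   4.8735e-05  4.8735e-05 -4.8735e-05
  Equil    3.9001e-04       2.423       2.799
  solve Keq expr → x = -4.8735e-05; check Q = 2962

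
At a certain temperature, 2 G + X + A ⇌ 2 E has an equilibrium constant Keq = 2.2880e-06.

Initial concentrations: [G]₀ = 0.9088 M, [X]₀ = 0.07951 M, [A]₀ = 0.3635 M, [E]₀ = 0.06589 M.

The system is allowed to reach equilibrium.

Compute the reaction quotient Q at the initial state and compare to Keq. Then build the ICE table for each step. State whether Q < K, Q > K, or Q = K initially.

Q₀ = 0.1819 vs Keq = 2.2880e-06 ⇒ Q>K, reverse
Step 1:
                  G         X         A         E
  init       0.9088   0.07951    0.3635   0.06589
  Δ         0.06558   0.03279   0.03279  -0.06558
  eq         0.9744    0.1123    0.3963 3.1092e-04
  solve Keq expr → x = -0.03279; check Q = 2.2880e-06

Q₀ = 0.1819; Q > K (proceeds reverse)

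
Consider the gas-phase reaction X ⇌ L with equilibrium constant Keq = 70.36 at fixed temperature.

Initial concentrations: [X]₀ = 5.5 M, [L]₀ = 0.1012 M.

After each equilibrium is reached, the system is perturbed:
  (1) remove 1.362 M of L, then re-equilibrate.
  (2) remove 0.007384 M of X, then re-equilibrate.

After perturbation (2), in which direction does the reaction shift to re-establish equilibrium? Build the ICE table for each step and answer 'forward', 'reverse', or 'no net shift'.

Direction: reverse

Q₀ = 0.0184 vs Keq = 70.36 ⇒ Q<K, forward
Step 1:
                  X         L
  init          5.5    0.1012
  Δ          -5.422     5.422
  eq        0.07849     5.523
  solve Keq expr → x = 5.422; check Q = 70.36
Then remove 1.362 M of L.
Step 2:
                  X         L
  init      0.07849     4.161
  Δ        -0.01909   0.01909
  eq        0.05941      4.18
  solve Keq expr → x = 0.01909; check Q = 70.36
Then remove 0.007384 M of X.
Step 3:
                  X         L
  init      0.05202      4.18
  Δ        0.007281 -0.007281
  eq         0.0593     4.173
  solve Keq expr → x = -0.007281; check Q = 70.36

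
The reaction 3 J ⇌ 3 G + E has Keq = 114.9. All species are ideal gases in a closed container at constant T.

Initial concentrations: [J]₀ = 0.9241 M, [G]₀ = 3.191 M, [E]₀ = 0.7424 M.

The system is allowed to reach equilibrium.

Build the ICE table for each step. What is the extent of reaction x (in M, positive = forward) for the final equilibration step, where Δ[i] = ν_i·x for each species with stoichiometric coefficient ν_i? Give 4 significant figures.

Q₀ = 30.57 vs Keq = 114.9 ⇒ Q<K, forward
Step 1:
                   J          G          E
  init        0.9241      3.191     0.7424
  Δ          -0.2578     0.2578    0.08595
  eq          0.6663      3.449     0.8283
  solve Keq expr → x = 0.08595; check Q = 114.9

x = 0.08595 M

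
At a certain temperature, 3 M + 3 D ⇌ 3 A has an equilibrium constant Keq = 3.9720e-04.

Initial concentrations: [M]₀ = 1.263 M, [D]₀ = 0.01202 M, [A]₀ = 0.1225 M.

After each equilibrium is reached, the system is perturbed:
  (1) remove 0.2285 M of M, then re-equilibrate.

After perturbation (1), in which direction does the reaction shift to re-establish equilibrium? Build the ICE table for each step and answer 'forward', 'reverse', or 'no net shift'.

Q₀ = 525.4 vs Keq = 3.9720e-04 ⇒ Q>K, reverse
Step 1:
                  M         D         A
  Initial     1.263   0.01202    0.1225
  Change     0.1102    0.1102   -0.1102
  Equil       1.373    0.1222   0.01233
  solve Keq expr → x = -0.03672; check Q = 3.9720e-04
Then remove 0.2285 M of M.
Step 2:
                  M         D         A
  Initial     1.145    0.1222   0.01233
  Change   0.001877  0.001877 -0.001877
  Equil       1.147    0.1241   0.01046
  solve Keq expr → x = -6.2575e-04; check Q = 3.9720e-04

Direction: reverse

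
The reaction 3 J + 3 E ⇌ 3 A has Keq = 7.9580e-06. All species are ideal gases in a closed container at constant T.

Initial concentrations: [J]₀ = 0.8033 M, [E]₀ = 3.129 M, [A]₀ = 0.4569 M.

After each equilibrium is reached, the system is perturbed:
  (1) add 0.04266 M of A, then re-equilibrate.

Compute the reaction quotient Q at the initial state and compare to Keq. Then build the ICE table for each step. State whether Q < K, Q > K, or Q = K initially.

Q₀ = 0.006006 vs Keq = 7.9580e-06 ⇒ Q>K, reverse
Step 1:
                   J          E          A
  Initial     0.8033      3.129     0.4569
  Change      0.3745     0.3745    -0.3745
  Equil        1.178      3.504    0.08239
  solve Keq expr → x = -0.1248; check Q = 7.9580e-06
Then add 0.04266 M of A.
Step 2:
                   J          E          A
  Initial      1.178      3.504      0.125
  Change     0.03899    0.03899   -0.03899
  Equil        1.217      3.543    0.08606
  solve Keq expr → x = -0.013; check Q = 7.9580e-06

Q₀ = 0.006006; Q > K (proceeds reverse)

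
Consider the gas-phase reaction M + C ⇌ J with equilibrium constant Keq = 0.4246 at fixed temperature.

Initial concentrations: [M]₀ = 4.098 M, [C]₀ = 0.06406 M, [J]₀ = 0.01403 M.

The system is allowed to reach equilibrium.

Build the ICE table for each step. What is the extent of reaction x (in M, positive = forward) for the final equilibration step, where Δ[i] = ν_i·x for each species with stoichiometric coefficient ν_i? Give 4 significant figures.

x = 0.0354 M

Q₀ = 0.05344 vs Keq = 0.4246 ⇒ Q<K, forward
Step 1:
                  M         C         J
  I           4.098   0.06406   0.01403
  C         -0.0354   -0.0354    0.0354
  E           4.063   0.02866   0.04943
  solve Keq expr → x = 0.0354; check Q = 0.4246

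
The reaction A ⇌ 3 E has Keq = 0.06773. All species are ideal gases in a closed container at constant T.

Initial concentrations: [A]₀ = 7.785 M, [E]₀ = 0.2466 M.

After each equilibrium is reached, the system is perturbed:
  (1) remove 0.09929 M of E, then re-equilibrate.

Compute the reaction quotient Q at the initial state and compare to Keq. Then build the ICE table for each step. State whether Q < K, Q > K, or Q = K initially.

Q₀ = 0.001926 vs Keq = 0.06773 ⇒ Q<K, forward
Step 1:
                  A         E
  Initial     7.785    0.2466
  Change    -0.1849    0.5548
  Equil         7.6    0.8014
  solve Keq expr → x = 0.1849; check Q = 0.06773
Then remove 0.09929 M of E.
Step 2:
                  A         E
  Initial       7.6    0.7021
  Change   -0.03271   0.09814
  Equil       7.567    0.8003
  solve Keq expr → x = 0.03271; check Q = 0.06773

Q₀ = 0.001926; Q < K (proceeds forward)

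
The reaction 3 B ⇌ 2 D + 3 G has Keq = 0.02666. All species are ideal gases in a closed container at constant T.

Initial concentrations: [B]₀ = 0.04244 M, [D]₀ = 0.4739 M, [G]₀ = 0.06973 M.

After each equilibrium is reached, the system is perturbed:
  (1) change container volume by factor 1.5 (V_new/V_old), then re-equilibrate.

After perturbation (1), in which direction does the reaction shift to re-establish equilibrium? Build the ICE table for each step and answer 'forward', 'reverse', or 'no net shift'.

Direction: forward

Q₀ = 0.9961 vs Keq = 0.02666 ⇒ Q>K, reverse
Step 1:
                   B          D          G
  init       0.04244     0.4739    0.06973
  Δ            0.032   -0.02134     -0.032
  eq         0.07444     0.4526    0.03773
  solve Keq expr → x = -0.01067; check Q = 0.02666
Then change container volume by factor 1.5 (V_new/V_old).
Step 2:
                   B          D          G
  init       0.04963     0.3017    0.02515
  Δ        -0.004571   0.003047   0.004571
  eq         0.04506     0.3048    0.02972
  solve Keq expr → x = 0.001524; check Q = 0.02666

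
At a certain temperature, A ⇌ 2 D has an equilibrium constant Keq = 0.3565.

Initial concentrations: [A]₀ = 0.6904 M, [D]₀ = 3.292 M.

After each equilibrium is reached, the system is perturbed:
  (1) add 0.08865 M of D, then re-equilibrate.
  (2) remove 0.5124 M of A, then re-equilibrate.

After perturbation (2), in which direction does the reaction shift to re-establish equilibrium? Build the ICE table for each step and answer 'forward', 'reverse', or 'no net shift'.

Direction: reverse

Q₀ = 15.7 vs Keq = 0.3565 ⇒ Q>K, reverse
Step 1:
                    A           D
  I            0.6904       3.292
  C             1.232      -2.464
  E             1.922      0.8279
  solve Keq expr → x = -1.232; check Q = 0.3565
Then add 0.08865 M of D.
Step 2:
                    A           D
  I             1.922      0.9165
  C           0.04004    -0.08007
  E             1.963      0.8364
  solve Keq expr → x = -0.04004; check Q = 0.3565
Then remove 0.5124 M of A.
Step 3:
                    A           D
  I              1.45      0.8364
  C           0.05229     -0.1046
  E             1.502      0.7319
  solve Keq expr → x = -0.05229; check Q = 0.3565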